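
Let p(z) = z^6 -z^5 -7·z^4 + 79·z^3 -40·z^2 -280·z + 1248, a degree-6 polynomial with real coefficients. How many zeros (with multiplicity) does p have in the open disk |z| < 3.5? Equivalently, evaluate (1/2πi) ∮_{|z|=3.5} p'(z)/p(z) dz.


The zeros of p are: (2 + 3i), (2 - 3i), -3, -4, (2 + 2i), (2 - 2i).
Their magnitudes are: 3.606, 3.606, 3, 4, 2.828, 2.828.
Zeros with |z| < R = 3.5: -3, (2 + 2i), (2 - 2i).
Count = 3.
By the argument principle, (1/2πi) ∮_{|z|=R} p'(z)/p(z) dz equals exactly this count.

Number of zeros inside |z| < 3.5: 3.


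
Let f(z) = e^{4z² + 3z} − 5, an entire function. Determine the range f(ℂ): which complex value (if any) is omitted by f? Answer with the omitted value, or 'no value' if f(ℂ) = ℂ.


Little Picard bounds the complement of f(ℂ) to at most one point.
The exponent g(z) = 4z² + 3z is a nonconstant polynomial, hence surjective onto ℂ. So e^{g(z)} takes every value in {e^w : w ∈ ℂ} = ℂ ∖ {0}. Adding -5 shifts the range to ℂ ∖ {-5}. f omits exactly -5.

Omitted value: -5.


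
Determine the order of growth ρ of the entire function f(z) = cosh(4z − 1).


cosh(w) is a linear combination of e^{iw} and e^{−iw} (or e^w, e^{−w} in the hyperbolic case), so |cosh(w)| ≤ e^{|w|}. With w = 4z − 1, |w| ≤ 4|z| + 1 = 4r + 1 on |z| = r, giving M(r) ≤ e^{4r + 1}, so ρ ≤ 1. On a suitable ray (z = it for sin/cos; z = t for sinh/cosh, t real → ∞), |cosh(4z − 1)| grows like e^{4|t|}/2, so ρ ≥ 1. Hence ρ = 1.
Therefore ρ = 1.

Order ρ = 1.


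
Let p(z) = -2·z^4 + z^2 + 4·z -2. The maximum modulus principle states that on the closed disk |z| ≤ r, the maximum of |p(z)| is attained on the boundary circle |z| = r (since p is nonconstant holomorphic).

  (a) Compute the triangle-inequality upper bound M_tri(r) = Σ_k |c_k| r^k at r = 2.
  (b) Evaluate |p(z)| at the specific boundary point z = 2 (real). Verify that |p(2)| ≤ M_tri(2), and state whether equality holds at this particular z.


Coefficients: c_0 = -2, c_1 = 4, c_2 = 1, c_3 = 0, c_4 = -2. Radius r = 2.
Part (a). Triangle bound: M_tri(r) = Σ_k |c_k| r^k
  = |-2|·2^0 + |4|·2^1 + |1|·2^2 + |0|·2^3 + |-2|·2^4
  = 2 + 8 + 4 + 0 + 32 = 46.
This bounds M(r) := max_{|z|=r} |p(z)| from above; equality holds iff all terms c_k z^k can be made to align in phase at a single z on |z|=r.
Part (b). At z = 2 (real, on the circle |z| = r):
  p(2) = (-2)·2^0 + (4)·2^1 + (1)·2^2 + (0)·2^3 + (-2)·2^4 = -22.
  |p(2)| = 22.
Check: |p(2)| = 22 ≤ 46 = M_tri(2). ✓ Equality does not hold at z = 2 (the coefficients have mixed signs, so the terms do not all align in phase there).

M_tri(2) = 46; |p(2)| = 22; equality at z=2: no.


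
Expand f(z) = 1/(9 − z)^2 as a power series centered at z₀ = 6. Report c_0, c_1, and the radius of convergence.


Let w = z − z₀, so z = z₀ + w.
Then 9 − z = 9 − (z₀ + w) = (9 − z₀) − w = 3 − w.
f(z) = 1/(3 − w)^2 = (1/(3)^2) · (1 − w/(3))^{−2}.
By the binomial series (1−u)^{−2} = Σ_{n≥0} C(n+1, 1) u^n for |u|<1, with u = w/(3):
  c_n = C(n+1, 1) / (3)^(n+2).
  c_0 = 1/(3)^2 = 1/9.
  c_1 = 2/(3)^3 = 2/27.
The series is valid for |w/d| < 1, i.e. |z − z₀| < |d|.
Radius of convergence: R = |9 − z₀| = |3| = 3 (distance from z₀ to the singularity z = 9).

c_0 = 1/9, c_1 = 2/27; R = 3.


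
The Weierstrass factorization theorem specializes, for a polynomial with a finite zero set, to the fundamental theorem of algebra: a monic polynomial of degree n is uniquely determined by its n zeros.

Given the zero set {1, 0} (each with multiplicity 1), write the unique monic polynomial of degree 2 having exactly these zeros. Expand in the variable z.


The polynomial is p(z) = ∏_{α ∈ S} (z − α), where S = {1, 0}.
Expanding the product yields: p(z) = z^2 -z.
The resulting polynomial has degree 2 and real coefficients as required.

p(z) = z^2 -z.


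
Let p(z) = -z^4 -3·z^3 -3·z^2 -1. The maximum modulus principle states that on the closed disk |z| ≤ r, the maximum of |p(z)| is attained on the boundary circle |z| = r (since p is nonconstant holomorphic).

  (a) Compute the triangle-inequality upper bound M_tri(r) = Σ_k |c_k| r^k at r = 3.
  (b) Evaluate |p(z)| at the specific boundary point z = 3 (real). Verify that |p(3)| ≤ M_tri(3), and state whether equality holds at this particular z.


Coefficients: c_0 = -1, c_1 = 0, c_2 = -3, c_3 = -3, c_4 = -1. Radius r = 3.
Part (a). Triangle bound: M_tri(r) = Σ_k |c_k| r^k
  = |-1|·3^0 + |0|·3^1 + |-3|·3^2 + |-3|·3^3 + |-1|·3^4
  = 1 + 0 + 27 + 81 + 81 = 190.
This bounds M(r) := max_{|z|=r} |p(z)| from above; equality holds iff all terms c_k z^k can be made to align in phase at a single z on |z|=r.
Part (b). At z = 3 (real, on the circle |z| = r):
  p(3) = (-1)·3^0 + (0)·3^1 + (-3)·3^2 + (-3)·3^3 + (-1)·3^4 = -190.
  |p(3)| = 190.
Since all nonzero coefficients share the same sign, |p(3)| = 190 = M_tri(3); the triangle bound is attained at z = 3, so in fact M(r) = 190.

M_tri(3) = 190; |p(3)| = 190; equality at z=3: yes.


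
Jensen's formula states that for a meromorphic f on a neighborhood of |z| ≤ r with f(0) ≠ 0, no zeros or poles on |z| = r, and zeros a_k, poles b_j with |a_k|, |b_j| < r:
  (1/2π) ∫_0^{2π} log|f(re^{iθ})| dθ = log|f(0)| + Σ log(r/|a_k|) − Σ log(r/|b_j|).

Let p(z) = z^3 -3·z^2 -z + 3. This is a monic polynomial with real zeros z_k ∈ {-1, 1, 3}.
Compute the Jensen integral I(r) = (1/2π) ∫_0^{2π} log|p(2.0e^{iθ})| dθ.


Zeros: -1, 1, 3; r = 2.0.
Inside |z| < r: -1, 1. Outside (|z| ≥ r): 3.
p(0) = 3, so log|p(0)| = log(3) = 1.0986.
Apply Jensen: I(r) = log|p(0)| + Σ_k log(r/|z_k|), summed over zeros inside |z| < r.
  log(r/|z_k|) for z_k = -1: log(2.0/1) = 0.6931
  log(r/|z_k|) for z_k = 1: log(2.0/1) = 0.6931
  Outside zeros (3) contribute nothing to the Jensen sum.
Sum over inside zeros: 1.3863.
I(r) = log|p(0)| + (inside sum) = 1.0986 + 1.3863 = 2.4849.
Note: since some zeros are outside |z| ≤ r, the simplified n·log(r) form does NOT apply — only the inside zeros contribute.

I(r) ≈ 2.4849.


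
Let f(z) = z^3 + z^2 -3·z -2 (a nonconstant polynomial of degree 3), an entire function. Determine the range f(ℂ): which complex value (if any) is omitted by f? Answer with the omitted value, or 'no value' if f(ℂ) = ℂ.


Little Picard bounds the complement of f(ℂ) to at most one point.
For every w ∈ ℂ, the equation p(z) − w = 0 is a nonconstant polynomial in z and hence has at least one root by the fundamental theorem of algebra. So p is surjective onto ℂ, omitting no value.

Omitted value: no value.


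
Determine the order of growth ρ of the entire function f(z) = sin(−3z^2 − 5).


Write sin(w) = (e^{iw} ± e^{−iw})/(2 or 2i), so |sin(w)| ≤ e^{|w|}. With w = −3z^2 − 5, |w| ≤ 3r^2 + 5 on |z|=r, giving M(r) ≤ e^{3r^2 + 5} and ρ ≤ 2. For the lower bound, choose z on |z|=r with -3z^2 purely imaginary of modulus 3r^2; then |sin(−3z^2 − 5)| grows like e^{3r^2}/2, so ρ ≥ 2. Hence ρ = 2.
Therefore ρ = 2.

Order ρ = 2.


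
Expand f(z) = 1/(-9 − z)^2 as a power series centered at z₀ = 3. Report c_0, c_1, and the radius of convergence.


Let w = z − z₀, so z = z₀ + w.
Then -9 − z = -9 − (z₀ + w) = (-9 − z₀) − w = -12 − w.
f(z) = 1/(-12 − w)^2 = (1/(-12)^2) · (1 − w/(-12))^{−2}.
By the binomial series (1−u)^{−2} = Σ_{n≥0} C(n+1, 1) u^n for |u|<1, with u = w/(-12):
  c_n = C(n+1, 1) / (-12)^(n+2).
  c_0 = 1/(-12)^2 = 1/144.
  c_1 = 2/(-12)^3 = -1/864.
The series is valid for |w/d| < 1, i.e. |z − z₀| < |d|.
Radius of convergence: R = |-9 − z₀| = |-12| = 12 (distance from z₀ to the singularity z = -9).

c_0 = 1/144, c_1 = -1/864; R = 12.


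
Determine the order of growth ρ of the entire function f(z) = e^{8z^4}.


|e^{8z^4}| = e^{Re(8·z^4) + 0} ≤ e^{8|z|^4 + 0} = e^{8r^4 + 0} on |z| = r, so ρ ≤ 4. Choosing z on |z|=r so that 8·z^4 is real positive (always possible by picking arg z appropriately) gives |f(z)| = e^{8r^4 + 0}, matching the bound. The additive constant 0 does not affect log log M(r) ~ 4·log r. Hence ρ = 4.
Therefore ρ = 4.

Order ρ = 4.


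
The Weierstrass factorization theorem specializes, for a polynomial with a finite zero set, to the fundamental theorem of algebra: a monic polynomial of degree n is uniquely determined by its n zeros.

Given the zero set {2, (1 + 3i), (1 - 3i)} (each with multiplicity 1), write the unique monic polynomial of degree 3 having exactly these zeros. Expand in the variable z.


The polynomial is p(z) = ∏_{α ∈ S} (z − α), where S = {2, (1 + 3i), (1 - 3i)}.
Expanding the product yields: p(z) = z^3 -4·z^2 + 14·z -20.
Note conjugate pairs combine to real quadratics: (z − (1+3i))(z − (1−3i)) = z² − 2z + 10.
The resulting polynomial has degree 3 and real coefficients as required.

p(z) = z^3 -4·z^2 + 14·z -20.


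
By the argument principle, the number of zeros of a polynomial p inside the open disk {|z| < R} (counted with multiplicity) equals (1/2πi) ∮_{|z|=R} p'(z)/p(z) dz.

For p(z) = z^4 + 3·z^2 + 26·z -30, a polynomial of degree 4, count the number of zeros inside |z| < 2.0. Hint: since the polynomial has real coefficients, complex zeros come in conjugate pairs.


The zeros of p are: -3, (1 + 3i), (1 - 3i), 1.
Their magnitudes are: 3, 3.162, 3.162, 1.
Zeros with |z| < R = 2.0: 1.
Count = 1.
By the argument principle, (1/2πi) ∮_{|z|=R} p'(z)/p(z) dz equals exactly this count.

Number of zeros inside |z| < 2.0: 1.


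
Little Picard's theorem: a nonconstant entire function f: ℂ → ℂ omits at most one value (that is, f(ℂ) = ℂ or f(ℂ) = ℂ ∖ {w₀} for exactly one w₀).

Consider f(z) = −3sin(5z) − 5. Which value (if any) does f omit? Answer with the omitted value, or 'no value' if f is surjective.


Little Picard bounds the complement of f(ℂ) to at most one point.
sin is entire and surjective onto ℂ: for every w ∈ ℂ, sin(ζ) = w has a solution ζ ∈ ℂ (e.g., via the complex inverse arcsin). With ζ = 5z this gives z = ζ/(5). Then -3·sin(5z) takes every value in -3·ℂ = ℂ, and adding -5 is a bijection of ℂ. So f is surjective and omits no value. (Note: only on the real line is sin bounded by [−1, 1].)

Omitted value: no value.


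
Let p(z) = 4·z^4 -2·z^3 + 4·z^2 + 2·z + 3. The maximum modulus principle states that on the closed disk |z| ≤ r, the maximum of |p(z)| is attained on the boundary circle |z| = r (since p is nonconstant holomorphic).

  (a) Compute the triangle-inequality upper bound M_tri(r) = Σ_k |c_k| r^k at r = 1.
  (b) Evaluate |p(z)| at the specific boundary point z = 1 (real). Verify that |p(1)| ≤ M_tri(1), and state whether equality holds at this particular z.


Coefficients: c_0 = 3, c_1 = 2, c_2 = 4, c_3 = -2, c_4 = 4. Radius r = 1.
Part (a). Triangle bound: M_tri(r) = Σ_k |c_k| r^k
  = |3|·1^0 + |2|·1^1 + |4|·1^2 + |-2|·1^3 + |4|·1^4
  = 3 + 2 + 4 + 2 + 4 = 15.
This bounds M(r) := max_{|z|=r} |p(z)| from above; equality holds iff all terms c_k z^k can be made to align in phase at a single z on |z|=r.
Part (b). At z = 1 (real, on the circle |z| = r):
  p(1) = (3)·1^0 + (2)·1^1 + (4)·1^2 + (-2)·1^3 + (4)·1^4 = 11.
  |p(1)| = 11.
Check: |p(1)| = 11 ≤ 15 = M_tri(1). ✓ Equality does not hold at z = 1 (the coefficients have mixed signs, so the terms do not all align in phase there).

M_tri(1) = 15; |p(1)| = 11; equality at z=1: no.


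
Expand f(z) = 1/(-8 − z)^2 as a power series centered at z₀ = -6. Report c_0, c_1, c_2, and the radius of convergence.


Let w = z − z₀, so z = z₀ + w.
Then -8 − z = -8 − (z₀ + w) = (-8 − z₀) − w = -2 − w.
f(z) = 1/(-2 − w)^2 = (1/(-2)^2) · (1 − w/(-2))^{−2}.
By the binomial series (1−u)^{−2} = Σ_{n≥0} C(n+1, 1) u^n for |u|<1, with u = w/(-2):
  c_n = C(n+1, 1) / (-2)^(n+2).
  c_0 = 1/(-2)^2 = 1/4.
  c_1 = 2/(-2)^3 = -1/4.
  c_2 = 3/(-2)^4 = 3/16.
The series is valid for |w/d| < 1, i.e. |z − z₀| < |d|.
Radius of convergence: R = |-8 − z₀| = |-2| = 2 (distance from z₀ to the singularity z = -8).

c_0 = 1/4, c_1 = -1/4, c_2 = 3/16; R = 2.


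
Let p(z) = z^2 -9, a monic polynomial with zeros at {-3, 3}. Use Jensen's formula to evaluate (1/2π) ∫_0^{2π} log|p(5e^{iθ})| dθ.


Zeros: -3, 3; r = 5.
Inside |z| < r: -3, 3. Outside (|z| ≥ r): ∅.
p(0) = -9, so log|p(0)| = log(9) = 2.1972.
Apply Jensen: I(r) = log|p(0)| + Σ_k log(r/|z_k|), summed over zeros inside |z| < r.
  log(r/|z_k|) for z_k = -3: log(5/3) = 0.5108
  log(r/|z_k|) for z_k = 3: log(5/3) = 0.5108
Sum over inside zeros: 1.0217.
I(r) = log|p(0)| + (inside sum) = 2.1972 + 1.0217 = 3.2189.
Closed form (all zeros inside, monic): I(r) = n·log(r) = 2·log(5) = 3.2189. ✓

I(r) ≈ 3.2189.


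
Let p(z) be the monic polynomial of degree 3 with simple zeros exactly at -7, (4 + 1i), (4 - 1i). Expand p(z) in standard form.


The polynomial is p(z) = ∏_{α ∈ S} (z − α), where S = {-7, (4 + 1i), (4 - 1i)}.
Expanding the product yields: p(z) = z^3 -z^2 -39·z + 119.
Note conjugate pairs combine to real quadratics: (z − (4+1i))(z − (4−1i)) = z² − 8z + 17.
The resulting polynomial has degree 3 and real coefficients as required.

p(z) = z^3 -z^2 -39·z + 119.


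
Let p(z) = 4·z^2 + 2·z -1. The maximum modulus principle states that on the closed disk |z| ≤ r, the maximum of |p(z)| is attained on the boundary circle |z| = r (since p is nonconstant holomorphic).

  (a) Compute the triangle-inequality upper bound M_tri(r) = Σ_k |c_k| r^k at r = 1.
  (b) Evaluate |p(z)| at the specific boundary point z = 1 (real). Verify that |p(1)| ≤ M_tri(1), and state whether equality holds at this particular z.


Coefficients: c_0 = -1, c_1 = 2, c_2 = 4. Radius r = 1.
Part (a). Triangle bound: M_tri(r) = Σ_k |c_k| r^k
  = |-1|·1^0 + |2|·1^1 + |4|·1^2
  = 1 + 2 + 4 = 7.
This bounds M(r) := max_{|z|=r} |p(z)| from above; equality holds iff all terms c_k z^k can be made to align in phase at a single z on |z|=r.
Part (b). At z = 1 (real, on the circle |z| = r):
  p(1) = (-1)·1^0 + (2)·1^1 + (4)·1^2 = 5.
  |p(1)| = 5.
Check: |p(1)| = 5 ≤ 7 = M_tri(1). ✓ Equality does not hold at z = 1 (the coefficients have mixed signs, so the terms do not all align in phase there).

M_tri(1) = 7; |p(1)| = 5; equality at z=1: no.


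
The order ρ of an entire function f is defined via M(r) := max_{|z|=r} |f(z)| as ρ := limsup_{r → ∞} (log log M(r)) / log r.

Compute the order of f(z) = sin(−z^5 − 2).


Write sin(w) = (e^{iw} ± e^{−iw})/(2 or 2i), so |sin(w)| ≤ e^{|w|}. With w = −z^5 − 2, |w| ≤ 1r^5 + 2 on |z|=r, giving M(r) ≤ e^{1r^5 + 2} and ρ ≤ 5. For the lower bound, choose z on |z|=r with -1z^5 purely imaginary of modulus 1r^5; then |sin(−z^5 − 2)| grows like e^{1r^5}/2, so ρ ≥ 5. Hence ρ = 5.
Therefore ρ = 5.

Order ρ = 5.


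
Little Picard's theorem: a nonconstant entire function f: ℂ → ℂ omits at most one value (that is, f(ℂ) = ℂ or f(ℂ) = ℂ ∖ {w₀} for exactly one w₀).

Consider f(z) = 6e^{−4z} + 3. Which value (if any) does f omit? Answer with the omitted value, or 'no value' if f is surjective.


Little Picard bounds the complement of f(ℂ) to at most one point.
e^{−4z} is never zero on ℂ, so 6·e^{−4z} takes every value in ℂ ∖ {0}. Adding 3 shifts the range to ℂ ∖ {3}. Thus f omits exactly the value 3.

Omitted value: 3.


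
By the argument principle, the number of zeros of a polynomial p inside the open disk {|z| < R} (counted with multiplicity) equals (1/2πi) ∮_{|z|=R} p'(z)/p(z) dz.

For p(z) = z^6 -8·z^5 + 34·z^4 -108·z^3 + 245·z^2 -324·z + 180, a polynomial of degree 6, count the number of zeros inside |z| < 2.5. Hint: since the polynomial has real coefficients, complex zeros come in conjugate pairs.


The zeros of p are: (0 + 3i), (0 - 3i), 2, 2, (2 + 1i), (2 - 1i).
Their magnitudes are: 3, 3, 2, 2, 2.236, 2.236.
Zeros with |z| < R = 2.5: 2, 2, (2 + 1i), (2 - 1i).
Count = 4.
By the argument principle, (1/2πi) ∮_{|z|=R} p'(z)/p(z) dz equals exactly this count.

Number of zeros inside |z| < 2.5: 4.


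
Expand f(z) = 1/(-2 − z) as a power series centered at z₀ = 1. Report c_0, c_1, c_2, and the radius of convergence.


Let w = z − z₀, so z = z₀ + w.
Then -2 − z = -2 − (z₀ + w) = (-2 − z₀) − w = -3 − w.
f(z) = 1/(-3 − w) = (1/(-3)) · 1/(1 − w/(-3)) = Σ_{n≥0} w^n / (-3)^(n+1).
So c_n = 1/(-3)^(n+1):
  c_0 = 1/(-3)^1 = -1/3.
  c_1 = 1/(-3)^2 = 1/9.
  c_2 = 1/(-3)^3 = -1/27.
The series is valid for |w/d| < 1, i.e. |z − z₀| < |d|.
Radius of convergence: R = |-2 − z₀| = |-3| = 3 (distance from z₀ to the singularity z = -2).

c_0 = -1/3, c_1 = 1/9, c_2 = -1/27; R = 3.


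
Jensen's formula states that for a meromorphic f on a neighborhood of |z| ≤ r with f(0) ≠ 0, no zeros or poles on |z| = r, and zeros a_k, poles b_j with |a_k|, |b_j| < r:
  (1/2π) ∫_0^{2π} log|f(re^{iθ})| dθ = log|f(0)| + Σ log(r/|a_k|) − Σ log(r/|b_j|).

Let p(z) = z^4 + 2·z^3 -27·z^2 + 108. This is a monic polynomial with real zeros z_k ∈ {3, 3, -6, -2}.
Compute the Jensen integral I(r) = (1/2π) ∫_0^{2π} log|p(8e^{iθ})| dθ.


Zeros: -6, -2, 3, 3; r = 8.
Inside |z| < r: -6, -2, 3, 3. Outside (|z| ≥ r): ∅.
p(0) = 108, so log|p(0)| = log(108) = 4.6821.
Apply Jensen: I(r) = log|p(0)| + Σ_k log(r/|z_k|), summed over zeros inside |z| < r.
  log(r/|z_k|) for z_k = 3: log(8/3) = 0.9808
  log(r/|z_k|) for z_k = 3: log(8/3) = 0.9808
  log(r/|z_k|) for z_k = -6: log(8/6) = 0.2877
  log(r/|z_k|) for z_k = -2: log(8/2) = 1.3863
Sum over inside zeros: 3.6356.
I(r) = log|p(0)| + (inside sum) = 4.6821 + 3.6356 = 8.3178.
Closed form (all zeros inside, monic): I(r) = n·log(r) = 4·log(8) = 8.3178. ✓

I(r) ≈ 8.3178.


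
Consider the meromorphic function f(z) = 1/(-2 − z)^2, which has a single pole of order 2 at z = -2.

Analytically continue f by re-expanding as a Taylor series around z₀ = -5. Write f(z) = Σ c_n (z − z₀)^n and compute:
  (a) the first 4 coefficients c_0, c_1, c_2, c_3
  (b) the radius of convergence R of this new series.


Let w = z − z₀, so z = z₀ + w.
Then -2 − z = -2 − (z₀ + w) = (-2 − z₀) − w = 3 − w.
f(z) = 1/(3 − w)^2 = (1/(3)^2) · (1 − w/(3))^{−2}.
By the binomial series (1−u)^{−2} = Σ_{n≥0} C(n+1, 1) u^n for |u|<1, with u = w/(3):
  c_n = C(n+1, 1) / (3)^(n+2).
  c_0 = 1/(3)^2 = 1/9.
  c_1 = 2/(3)^3 = 2/27.
  c_2 = 3/(3)^4 = 1/27.
  c_3 = 4/(3)^5 = 4/243.
The series is valid for |w/d| < 1, i.e. |z − z₀| < |d|.
Radius of convergence: R = |-2 − z₀| = |3| = 3 (distance from z₀ to the singularity z = -2).

c_0 = 1/9, c_1 = 2/27, c_2 = 1/27, c_3 = 4/243; R = 3.


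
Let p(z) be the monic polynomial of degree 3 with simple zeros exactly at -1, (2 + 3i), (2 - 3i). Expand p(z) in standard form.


The polynomial is p(z) = ∏_{α ∈ S} (z − α), where S = {-1, (2 + 3i), (2 - 3i)}.
Expanding the product yields: p(z) = z^3 -3·z^2 + 9·z + 13.
Note conjugate pairs combine to real quadratics: (z − (2+3i))(z − (2−3i)) = z² − 4z + 13.
The resulting polynomial has degree 3 and real coefficients as required.

p(z) = z^3 -3·z^2 + 9·z + 13.


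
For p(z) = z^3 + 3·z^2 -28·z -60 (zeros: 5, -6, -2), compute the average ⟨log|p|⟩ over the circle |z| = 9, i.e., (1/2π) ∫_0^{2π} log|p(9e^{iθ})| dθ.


Zeros: -6, -2, 5; r = 9.
Inside |z| < r: -6, -2, 5. Outside (|z| ≥ r): ∅.
p(0) = -60, so log|p(0)| = log(60) = 4.0943.
Apply Jensen: I(r) = log|p(0)| + Σ_k log(r/|z_k|), summed over zeros inside |z| < r.
  log(r/|z_k|) for z_k = 5: log(9/5) = 0.5878
  log(r/|z_k|) for z_k = -6: log(9/6) = 0.4055
  log(r/|z_k|) for z_k = -2: log(9/2) = 1.5041
Sum over inside zeros: 2.4973.
I(r) = log|p(0)| + (inside sum) = 4.0943 + 2.4973 = 6.5917.
Closed form (all zeros inside, monic): I(r) = n·log(r) = 3·log(9) = 6.5917. ✓

I(r) ≈ 6.5917.


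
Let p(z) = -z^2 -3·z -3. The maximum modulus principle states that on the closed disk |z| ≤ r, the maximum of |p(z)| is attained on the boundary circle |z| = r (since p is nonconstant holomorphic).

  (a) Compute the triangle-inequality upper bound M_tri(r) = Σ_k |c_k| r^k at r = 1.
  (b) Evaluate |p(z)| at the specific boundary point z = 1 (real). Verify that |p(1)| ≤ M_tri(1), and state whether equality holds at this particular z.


Coefficients: c_0 = -3, c_1 = -3, c_2 = -1. Radius r = 1.
Part (a). Triangle bound: M_tri(r) = Σ_k |c_k| r^k
  = |-3|·1^0 + |-3|·1^1 + |-1|·1^2
  = 3 + 3 + 1 = 7.
This bounds M(r) := max_{|z|=r} |p(z)| from above; equality holds iff all terms c_k z^k can be made to align in phase at a single z on |z|=r.
Part (b). At z = 1 (real, on the circle |z| = r):
  p(1) = (-3)·1^0 + (-3)·1^1 + (-1)·1^2 = -7.
  |p(1)| = 7.
Since all nonzero coefficients share the same sign, |p(1)| = 7 = M_tri(1); the triangle bound is attained at z = 1, so in fact M(r) = 7.

M_tri(1) = 7; |p(1)| = 7; equality at z=1: yes.


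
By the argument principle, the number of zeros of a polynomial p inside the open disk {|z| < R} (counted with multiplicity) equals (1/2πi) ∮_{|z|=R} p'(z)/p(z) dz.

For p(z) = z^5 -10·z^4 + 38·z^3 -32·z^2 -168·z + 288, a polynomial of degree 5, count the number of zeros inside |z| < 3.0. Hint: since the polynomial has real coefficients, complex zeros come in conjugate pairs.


The zeros of p are: 2, 4, -2, (3 + 3i), (3 - 3i).
Their magnitudes are: 2, 4, 2, 4.243, 4.243.
Zeros with |z| < R = 3.0: 2, -2.
Count = 2.
By the argument principle, (1/2πi) ∮_{|z|=R} p'(z)/p(z) dz equals exactly this count.

Number of zeros inside |z| < 3.0: 2.


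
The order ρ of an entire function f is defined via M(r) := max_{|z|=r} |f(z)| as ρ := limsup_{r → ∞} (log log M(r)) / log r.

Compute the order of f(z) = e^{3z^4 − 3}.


|e^{3z^4 − 3}| = e^{Re(3·z^4) + -3} ≤ e^{3|z|^4 + -3} = e^{3r^4 + -3} on |z| = r, so ρ ≤ 4. Choosing z on |z|=r so that 3·z^4 is real positive (always possible by picking arg z appropriately) gives |f(z)| = e^{3r^4 + -3}, matching the bound. The additive constant -3 does not affect log log M(r) ~ 4·log r. Hence ρ = 4.
Therefore ρ = 4.

Order ρ = 4.


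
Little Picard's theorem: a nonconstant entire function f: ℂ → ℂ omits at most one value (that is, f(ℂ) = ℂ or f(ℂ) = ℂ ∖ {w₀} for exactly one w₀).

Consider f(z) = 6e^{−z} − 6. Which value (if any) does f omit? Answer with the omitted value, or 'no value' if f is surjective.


Little Picard bounds the complement of f(ℂ) to at most one point.
e^{−z} is never zero on ℂ, so 6·e^{−z} takes every value in ℂ ∖ {0}. Adding -6 shifts the range to ℂ ∖ {-6}. Thus f omits exactly the value -6.

Omitted value: -6.


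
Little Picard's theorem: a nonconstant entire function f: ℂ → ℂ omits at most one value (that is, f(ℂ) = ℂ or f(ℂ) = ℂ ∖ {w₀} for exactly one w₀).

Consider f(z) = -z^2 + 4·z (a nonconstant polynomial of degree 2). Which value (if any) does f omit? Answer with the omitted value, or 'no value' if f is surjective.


Little Picard bounds the complement of f(ℂ) to at most one point.
For every w ∈ ℂ, the equation p(z) − w = 0 is a nonconstant polynomial in z and hence has at least one root by the fundamental theorem of algebra. So p is surjective onto ℂ, omitting no value.

Omitted value: no value.


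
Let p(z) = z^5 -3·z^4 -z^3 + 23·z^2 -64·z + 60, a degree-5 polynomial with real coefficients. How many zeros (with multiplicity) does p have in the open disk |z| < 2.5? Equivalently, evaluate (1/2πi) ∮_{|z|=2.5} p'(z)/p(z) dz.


The zeros of p are: 2, -3, (1 + 2i), (1 - 2i), 2.
Their magnitudes are: 2, 3, 2.236, 2.236, 2.
Zeros with |z| < R = 2.5: 2, (1 + 2i), (1 - 2i), 2.
Count = 4.
By the argument principle, (1/2πi) ∮_{|z|=R} p'(z)/p(z) dz equals exactly this count.

Number of zeros inside |z| < 2.5: 4.


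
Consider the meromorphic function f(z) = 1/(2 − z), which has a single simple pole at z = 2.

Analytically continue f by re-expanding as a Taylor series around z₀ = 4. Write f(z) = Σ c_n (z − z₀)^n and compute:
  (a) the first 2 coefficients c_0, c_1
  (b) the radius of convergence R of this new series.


Let w = z − z₀, so z = z₀ + w.
Then 2 − z = 2 − (z₀ + w) = (2 − z₀) − w = -2 − w.
f(z) = 1/(-2 − w) = (1/(-2)) · 1/(1 − w/(-2)) = Σ_{n≥0} w^n / (-2)^(n+1).
So c_n = 1/(-2)^(n+1):
  c_0 = 1/(-2)^1 = -1/2.
  c_1 = 1/(-2)^2 = 1/4.
The series is valid for |w/d| < 1, i.e. |z − z₀| < |d|.
Radius of convergence: R = |2 − z₀| = |-2| = 2 (distance from z₀ to the singularity z = 2).

c_0 = -1/2, c_1 = 1/4; R = 2.


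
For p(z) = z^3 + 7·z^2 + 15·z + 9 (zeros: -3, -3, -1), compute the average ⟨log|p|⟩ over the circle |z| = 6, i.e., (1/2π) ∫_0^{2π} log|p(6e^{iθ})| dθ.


Zeros: -3, -3, -1; r = 6.
Inside |z| < r: -3, -3, -1. Outside (|z| ≥ r): ∅.
p(0) = 9, so log|p(0)| = log(9) = 2.1972.
Apply Jensen: I(r) = log|p(0)| + Σ_k log(r/|z_k|), summed over zeros inside |z| < r.
  log(r/|z_k|) for z_k = -3: log(6/3) = 0.6931
  log(r/|z_k|) for z_k = -3: log(6/3) = 0.6931
  log(r/|z_k|) for z_k = -1: log(6/1) = 1.7918
Sum over inside zeros: 3.1781.
I(r) = log|p(0)| + (inside sum) = 2.1972 + 3.1781 = 5.3753.
Closed form (all zeros inside, monic): I(r) = n·log(r) = 3·log(6) = 5.3753. ✓

I(r) ≈ 5.3753.


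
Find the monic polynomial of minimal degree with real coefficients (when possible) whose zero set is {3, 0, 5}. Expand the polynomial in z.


The polynomial is p(z) = ∏_{α ∈ S} (z − α), where S = {3, 0, 5}.
Expanding the product yields: p(z) = z^3 -8·z^2 + 15·z.
The resulting polynomial has degree 3 and real coefficients as required.

p(z) = z^3 -8·z^2 + 15·z.


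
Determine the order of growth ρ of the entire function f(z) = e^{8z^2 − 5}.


|e^{8z^2 − 5}| = e^{Re(8·z^2) + -5} ≤ e^{8|z|^2 + -5} = e^{8r^2 + -5} on |z| = r, so ρ ≤ 2. Choosing z on |z|=r so that 8·z^2 is real positive (always possible by picking arg z appropriately) gives |f(z)| = e^{8r^2 + -5}, matching the bound. The additive constant -5 does not affect log log M(r) ~ 2·log r. Hence ρ = 2.
Therefore ρ = 2.

Order ρ = 2.


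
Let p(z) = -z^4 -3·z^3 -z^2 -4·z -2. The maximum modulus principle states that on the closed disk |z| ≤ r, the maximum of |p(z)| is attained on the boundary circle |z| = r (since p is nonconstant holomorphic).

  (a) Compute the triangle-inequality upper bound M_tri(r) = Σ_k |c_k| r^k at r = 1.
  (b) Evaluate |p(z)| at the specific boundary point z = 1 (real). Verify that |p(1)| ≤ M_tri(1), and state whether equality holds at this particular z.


Coefficients: c_0 = -2, c_1 = -4, c_2 = -1, c_3 = -3, c_4 = -1. Radius r = 1.
Part (a). Triangle bound: M_tri(r) = Σ_k |c_k| r^k
  = |-2|·1^0 + |-4|·1^1 + |-1|·1^2 + |-3|·1^3 + |-1|·1^4
  = 2 + 4 + 1 + 3 + 1 = 11.
This bounds M(r) := max_{|z|=r} |p(z)| from above; equality holds iff all terms c_k z^k can be made to align in phase at a single z on |z|=r.
Part (b). At z = 1 (real, on the circle |z| = r):
  p(1) = (-2)·1^0 + (-4)·1^1 + (-1)·1^2 + (-3)·1^3 + (-1)·1^4 = -11.
  |p(1)| = 11.
Since all nonzero coefficients share the same sign, |p(1)| = 11 = M_tri(1); the triangle bound is attained at z = 1, so in fact M(r) = 11.

M_tri(1) = 11; |p(1)| = 11; equality at z=1: yes.


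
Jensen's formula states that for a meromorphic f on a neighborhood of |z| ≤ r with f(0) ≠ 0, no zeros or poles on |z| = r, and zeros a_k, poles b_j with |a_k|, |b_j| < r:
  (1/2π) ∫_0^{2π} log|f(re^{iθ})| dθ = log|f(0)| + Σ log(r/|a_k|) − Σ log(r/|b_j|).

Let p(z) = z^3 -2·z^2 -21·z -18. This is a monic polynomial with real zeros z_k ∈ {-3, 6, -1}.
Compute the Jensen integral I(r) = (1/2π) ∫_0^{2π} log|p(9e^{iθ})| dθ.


Zeros: -3, -1, 6; r = 9.
Inside |z| < r: -3, -1, 6. Outside (|z| ≥ r): ∅.
p(0) = -18, so log|p(0)| = log(18) = 2.8904.
Apply Jensen: I(r) = log|p(0)| + Σ_k log(r/|z_k|), summed over zeros inside |z| < r.
  log(r/|z_k|) for z_k = -3: log(9/3) = 1.0986
  log(r/|z_k|) for z_k = 6: log(9/6) = 0.4055
  log(r/|z_k|) for z_k = -1: log(9/1) = 2.1972
Sum over inside zeros: 3.7013.
I(r) = log|p(0)| + (inside sum) = 2.8904 + 3.7013 = 6.5917.
Closed form (all zeros inside, monic): I(r) = n·log(r) = 3·log(9) = 6.5917. ✓

I(r) ≈ 6.5917.


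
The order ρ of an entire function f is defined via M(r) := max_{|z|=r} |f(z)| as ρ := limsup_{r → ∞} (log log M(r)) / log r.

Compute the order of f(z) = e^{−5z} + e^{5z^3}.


Each summand is entire of order 1 and 3 respectively (as in the single-exponential case). The order of a sum is at most the max of the orders, so ρ ≤ 3. For the lower bound: on |z|=r choose arg z so that 5z^3 is real positive; then |e^{5z^3}| = e^{5r^3} while |e^{-5z}| ≤ e^{5r^1} = o(e^{5r^3}). So |f| ≥ e^{5r^3}(1 − o(1)) and ρ ≥ 3. Hence ρ = max(1, 3) = 3.
Therefore ρ = 3.

Order ρ = 3.


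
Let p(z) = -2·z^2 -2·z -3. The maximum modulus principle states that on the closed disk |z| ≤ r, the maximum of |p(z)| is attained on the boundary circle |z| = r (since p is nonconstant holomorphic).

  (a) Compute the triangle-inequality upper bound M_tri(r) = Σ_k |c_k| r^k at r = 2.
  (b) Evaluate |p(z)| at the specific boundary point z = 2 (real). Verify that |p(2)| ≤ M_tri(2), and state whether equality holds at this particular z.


Coefficients: c_0 = -3, c_1 = -2, c_2 = -2. Radius r = 2.
Part (a). Triangle bound: M_tri(r) = Σ_k |c_k| r^k
  = |-3|·2^0 + |-2|·2^1 + |-2|·2^2
  = 3 + 4 + 8 = 15.
This bounds M(r) := max_{|z|=r} |p(z)| from above; equality holds iff all terms c_k z^k can be made to align in phase at a single z on |z|=r.
Part (b). At z = 2 (real, on the circle |z| = r):
  p(2) = (-3)·2^0 + (-2)·2^1 + (-2)·2^2 = -15.
  |p(2)| = 15.
Since all nonzero coefficients share the same sign, |p(2)| = 15 = M_tri(2); the triangle bound is attained at z = 2, so in fact M(r) = 15.

M_tri(2) = 15; |p(2)| = 15; equality at z=2: yes.


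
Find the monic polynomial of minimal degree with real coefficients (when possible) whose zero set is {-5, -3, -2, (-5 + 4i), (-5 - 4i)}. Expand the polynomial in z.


The polynomial is p(z) = ∏_{α ∈ S} (z − α), where S = {-5, -3, -2, (-5 + 4i), (-5 - 4i)}.
Expanding the product yields: p(z) = z^5 + 20·z^4 + 172·z^3 + 750·z^2 + 1571·z + 1230.
Note conjugate pairs combine to real quadratics: (z − (-5+4i))(z − (-5−4i)) = z² + 10z + 41.
The resulting polynomial has degree 5 and real coefficients as required.

p(z) = z^5 + 20·z^4 + 172·z^3 + 750·z^2 + 1571·z + 1230.


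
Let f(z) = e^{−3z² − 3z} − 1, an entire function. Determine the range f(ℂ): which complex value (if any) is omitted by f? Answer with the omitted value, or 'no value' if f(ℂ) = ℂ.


Little Picard bounds the complement of f(ℂ) to at most one point.
The exponent g(z) = −3z² − 3z is a nonconstant polynomial, hence surjective onto ℂ. So e^{g(z)} takes every value in {e^w : w ∈ ℂ} = ℂ ∖ {0}. Adding -1 shifts the range to ℂ ∖ {-1}. f omits exactly -1.

Omitted value: -1.


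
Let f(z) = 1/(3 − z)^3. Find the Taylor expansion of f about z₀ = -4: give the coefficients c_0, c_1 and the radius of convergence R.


Let w = z − z₀, so z = z₀ + w.
Then 3 − z = 3 − (z₀ + w) = (3 − z₀) − w = 7 − w.
f(z) = 1/(7 − w)^3 = (1/(7)^3) · (1 − w/(7))^{−3}.
By the binomial series (1−u)^{−3} = Σ_{n≥0} C(n+2, 2) u^n for |u|<1, with u = w/(7):
  c_n = C(n+2, 2) / (7)^(n+3).
  c_0 = 1/(7)^3 = 1/343.
  c_1 = 3/(7)^4 = 3/2401.
The series is valid for |w/d| < 1, i.e. |z − z₀| < |d|.
Radius of convergence: R = |3 − z₀| = |7| = 7 (distance from z₀ to the singularity z = 3).

c_0 = 1/343, c_1 = 3/2401; R = 7.


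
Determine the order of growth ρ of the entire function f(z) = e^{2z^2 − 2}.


|e^{2z^2 − 2}| = e^{Re(2·z^2) + -2} ≤ e^{2|z|^2 + -2} = e^{2r^2 + -2} on |z| = r, so ρ ≤ 2. Choosing z on |z|=r so that 2·z^2 is real positive (always possible by picking arg z appropriately) gives |f(z)| = e^{2r^2 + -2}, matching the bound. The additive constant -2 does not affect log log M(r) ~ 2·log r. Hence ρ = 2.
Therefore ρ = 2.

Order ρ = 2.


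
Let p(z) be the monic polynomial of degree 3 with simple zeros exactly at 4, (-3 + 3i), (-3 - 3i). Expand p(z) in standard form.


The polynomial is p(z) = ∏_{α ∈ S} (z − α), where S = {4, (-3 + 3i), (-3 - 3i)}.
Expanding the product yields: p(z) = z^3 + 2·z^2 -6·z -72.
Note conjugate pairs combine to real quadratics: (z − (-3+3i))(z − (-3−3i)) = z² + 6z + 18.
The resulting polynomial has degree 3 and real coefficients as required.

p(z) = z^3 + 2·z^2 -6·z -72.


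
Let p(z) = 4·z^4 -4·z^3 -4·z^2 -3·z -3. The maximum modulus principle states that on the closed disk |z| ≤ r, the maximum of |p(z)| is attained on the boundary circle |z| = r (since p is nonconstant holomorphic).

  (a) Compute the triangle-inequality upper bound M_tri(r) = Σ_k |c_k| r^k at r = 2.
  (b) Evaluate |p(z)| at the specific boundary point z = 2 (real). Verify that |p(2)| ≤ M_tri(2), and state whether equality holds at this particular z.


Coefficients: c_0 = -3, c_1 = -3, c_2 = -4, c_3 = -4, c_4 = 4. Radius r = 2.
Part (a). Triangle bound: M_tri(r) = Σ_k |c_k| r^k
  = |-3|·2^0 + |-3|·2^1 + |-4|·2^2 + |-4|·2^3 + |4|·2^4
  = 3 + 6 + 16 + 32 + 64 = 121.
This bounds M(r) := max_{|z|=r} |p(z)| from above; equality holds iff all terms c_k z^k can be made to align in phase at a single z on |z|=r.
Part (b). At z = 2 (real, on the circle |z| = r):
  p(2) = (-3)·2^0 + (-3)·2^1 + (-4)·2^2 + (-4)·2^3 + (4)·2^4 = 7.
  |p(2)| = 7.
Check: |p(2)| = 7 ≤ 121 = M_tri(2). ✓ Equality does not hold at z = 2 (the coefficients have mixed signs, so the terms do not all align in phase there).

M_tri(2) = 121; |p(2)| = 7; equality at z=2: no.


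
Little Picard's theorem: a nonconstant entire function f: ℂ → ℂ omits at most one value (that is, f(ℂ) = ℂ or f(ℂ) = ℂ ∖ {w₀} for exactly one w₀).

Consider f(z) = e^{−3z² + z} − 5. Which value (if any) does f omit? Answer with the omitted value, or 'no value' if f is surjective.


Little Picard bounds the complement of f(ℂ) to at most one point.
The exponent g(z) = −3z² + z is a nonconstant polynomial, hence surjective onto ℂ. So e^{g(z)} takes every value in {e^w : w ∈ ℂ} = ℂ ∖ {0}. Adding -5 shifts the range to ℂ ∖ {-5}. f omits exactly -5.

Omitted value: -5.


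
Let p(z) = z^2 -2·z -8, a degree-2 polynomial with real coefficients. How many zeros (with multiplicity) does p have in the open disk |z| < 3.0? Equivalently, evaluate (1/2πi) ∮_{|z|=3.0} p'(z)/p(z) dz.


The zeros of p are: 4, -2.
Their magnitudes are: 4, 2.
Zeros with |z| < R = 3.0: -2.
Count = 1.
By the argument principle, (1/2πi) ∮_{|z|=R} p'(z)/p(z) dz equals exactly this count.

Number of zeros inside |z| < 3.0: 1.


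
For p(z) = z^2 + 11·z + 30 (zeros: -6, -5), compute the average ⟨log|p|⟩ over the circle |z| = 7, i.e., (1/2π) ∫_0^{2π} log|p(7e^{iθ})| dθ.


Zeros: -6, -5; r = 7.
Inside |z| < r: -6, -5. Outside (|z| ≥ r): ∅.
p(0) = 30, so log|p(0)| = log(30) = 3.4012.
Apply Jensen: I(r) = log|p(0)| + Σ_k log(r/|z_k|), summed over zeros inside |z| < r.
  log(r/|z_k|) for z_k = -6: log(7/6) = 0.1542
  log(r/|z_k|) for z_k = -5: log(7/5) = 0.3365
Sum over inside zeros: 0.4906.
I(r) = log|p(0)| + (inside sum) = 3.4012 + 0.4906 = 3.8918.
Closed form (all zeros inside, monic): I(r) = n·log(r) = 2·log(7) = 3.8918. ✓

I(r) ≈ 3.8918.


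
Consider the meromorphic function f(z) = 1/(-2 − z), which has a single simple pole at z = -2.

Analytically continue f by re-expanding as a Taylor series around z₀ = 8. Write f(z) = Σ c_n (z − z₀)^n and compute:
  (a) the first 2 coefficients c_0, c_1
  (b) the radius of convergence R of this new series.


Let w = z − z₀, so z = z₀ + w.
Then -2 − z = -2 − (z₀ + w) = (-2 − z₀) − w = -10 − w.
f(z) = 1/(-10 − w) = (1/(-10)) · 1/(1 − w/(-10)) = Σ_{n≥0} w^n / (-10)^(n+1).
So c_n = 1/(-10)^(n+1):
  c_0 = 1/(-10)^1 = -1/10.
  c_1 = 1/(-10)^2 = 1/100.
The series is valid for |w/d| < 1, i.e. |z − z₀| < |d|.
Radius of convergence: R = |-2 − z₀| = |-10| = 10 (distance from z₀ to the singularity z = -2).

c_0 = -1/10, c_1 = 1/100; R = 10.


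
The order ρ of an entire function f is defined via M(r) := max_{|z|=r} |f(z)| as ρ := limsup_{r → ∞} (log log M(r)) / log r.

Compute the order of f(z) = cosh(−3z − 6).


cosh(w) is a linear combination of e^{iw} and e^{−iw} (or e^w, e^{−w} in the hyperbolic case), so |cosh(w)| ≤ e^{|w|}. With w = −3z − 6, |w| ≤ 3|z| + 6 = 3r + 6 on |z| = r, giving M(r) ≤ e^{3r + 6}, so ρ ≤ 1. On a suitable ray (z = it for sin/cos; z = t for sinh/cosh, t real → ∞), |cosh(−3z − 6)| grows like e^{3|t|}/2, so ρ ≥ 1. Hence ρ = 1.
Therefore ρ = 1.

Order ρ = 1.


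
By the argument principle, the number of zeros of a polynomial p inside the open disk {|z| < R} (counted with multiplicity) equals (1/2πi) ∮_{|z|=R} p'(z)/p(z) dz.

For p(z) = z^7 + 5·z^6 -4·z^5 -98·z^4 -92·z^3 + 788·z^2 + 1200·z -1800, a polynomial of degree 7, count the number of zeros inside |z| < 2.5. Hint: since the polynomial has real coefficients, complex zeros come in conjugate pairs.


The zeros of p are: (3 + 1i), (3 - 1i), 1, (-3 + 1i), (-3 - 1i), (-3 + 3i), (-3 - 3i).
Their magnitudes are: 3.162, 3.162, 1, 3.162, 3.162, 4.243, 4.243.
Zeros with |z| < R = 2.5: 1.
Count = 1.
By the argument principle, (1/2πi) ∮_{|z|=R} p'(z)/p(z) dz equals exactly this count.

Number of zeros inside |z| < 2.5: 1.


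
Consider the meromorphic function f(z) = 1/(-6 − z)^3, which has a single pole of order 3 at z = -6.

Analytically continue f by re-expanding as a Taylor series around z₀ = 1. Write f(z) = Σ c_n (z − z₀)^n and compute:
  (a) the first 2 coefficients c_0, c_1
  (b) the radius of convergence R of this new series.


Let w = z − z₀, so z = z₀ + w.
Then -6 − z = -6 − (z₀ + w) = (-6 − z₀) − w = -7 − w.
f(z) = 1/(-7 − w)^3 = (1/(-7)^3) · (1 − w/(-7))^{−3}.
By the binomial series (1−u)^{−3} = Σ_{n≥0} C(n+2, 2) u^n for |u|<1, with u = w/(-7):
  c_n = C(n+2, 2) / (-7)^(n+3).
  c_0 = 1/(-7)^3 = -1/343.
  c_1 = 3/(-7)^4 = 3/2401.
The series is valid for |w/d| < 1, i.e. |z − z₀| < |d|.
Radius of convergence: R = |-6 − z₀| = |-7| = 7 (distance from z₀ to the singularity z = -6).

c_0 = -1/343, c_1 = 3/2401; R = 7.


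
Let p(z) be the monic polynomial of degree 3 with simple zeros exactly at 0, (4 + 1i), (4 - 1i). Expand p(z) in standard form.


The polynomial is p(z) = ∏_{α ∈ S} (z − α), where S = {0, (4 + 1i), (4 - 1i)}.
Expanding the product yields: p(z) = z^3 -8·z^2 + 17·z.
Note conjugate pairs combine to real quadratics: (z − (4+1i))(z − (4−1i)) = z² − 8z + 17.
The resulting polynomial has degree 3 and real coefficients as required.

p(z) = z^3 -8·z^2 + 17·z.


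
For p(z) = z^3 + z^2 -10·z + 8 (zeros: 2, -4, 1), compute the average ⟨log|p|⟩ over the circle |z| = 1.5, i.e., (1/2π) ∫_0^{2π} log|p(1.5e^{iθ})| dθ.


Zeros: -4, 1, 2; r = 1.5.
Inside |z| < r: 1. Outside (|z| ≥ r): -4, 2.
p(0) = 8, so log|p(0)| = log(8) = 2.0794.
Apply Jensen: I(r) = log|p(0)| + Σ_k log(r/|z_k|), summed over zeros inside |z| < r.
  log(r/|z_k|) for z_k = 1: log(1.5/1) = 0.4055
  Outside zeros (-4, 2) contribute nothing to the Jensen sum.
Sum over inside zeros: 0.4055.
I(r) = log|p(0)| + (inside sum) = 2.0794 + 0.4055 = 2.4849.
Note: since some zeros are outside |z| ≤ r, the simplified n·log(r) form does NOT apply — only the inside zeros contribute.

I(r) ≈ 2.4849.


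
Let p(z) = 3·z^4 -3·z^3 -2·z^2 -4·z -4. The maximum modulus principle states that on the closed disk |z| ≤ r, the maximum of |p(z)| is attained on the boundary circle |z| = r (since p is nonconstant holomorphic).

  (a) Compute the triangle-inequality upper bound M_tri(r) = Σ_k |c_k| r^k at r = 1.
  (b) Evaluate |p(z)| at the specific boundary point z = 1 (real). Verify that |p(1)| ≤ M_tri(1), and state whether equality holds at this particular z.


Coefficients: c_0 = -4, c_1 = -4, c_2 = -2, c_3 = -3, c_4 = 3. Radius r = 1.
Part (a). Triangle bound: M_tri(r) = Σ_k |c_k| r^k
  = |-4|·1^0 + |-4|·1^1 + |-2|·1^2 + |-3|·1^3 + |3|·1^4
  = 4 + 4 + 2 + 3 + 3 = 16.
This bounds M(r) := max_{|z|=r} |p(z)| from above; equality holds iff all terms c_k z^k can be made to align in phase at a single z on |z|=r.
Part (b). At z = 1 (real, on the circle |z| = r):
  p(1) = (-4)·1^0 + (-4)·1^1 + (-2)·1^2 + (-3)·1^3 + (3)·1^4 = -10.
  |p(1)| = 10.
Check: |p(1)| = 10 ≤ 16 = M_tri(1). ✓ Equality does not hold at z = 1 (the coefficients have mixed signs, so the terms do not all align in phase there).

M_tri(1) = 16; |p(1)| = 10; equality at z=1: no.
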